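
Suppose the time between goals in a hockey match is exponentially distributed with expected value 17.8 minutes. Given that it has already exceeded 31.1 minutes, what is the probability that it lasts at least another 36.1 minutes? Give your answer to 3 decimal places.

0.132

The rate is λ = 1/17.8 = 0.0561798 per minute.
By the memoryless property, P(X > 31.1+36.1 | X > 31.1) = P(X > 36.1).
P(X > 36.1) = e^(−2.0281) ≈ 0.132.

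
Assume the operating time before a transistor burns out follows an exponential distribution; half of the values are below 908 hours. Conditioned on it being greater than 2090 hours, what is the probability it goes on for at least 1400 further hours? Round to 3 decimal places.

For an exponential, median = ln(2)/λ, so λ = ln 2 / 908 = 0.000763378 per hour.
By the memoryless property, P(X > 2090+1400 | X > 2090) = P(X > 1400).
P(X > 1400) = e^(−1.0687) ≈ 0.343.

0.343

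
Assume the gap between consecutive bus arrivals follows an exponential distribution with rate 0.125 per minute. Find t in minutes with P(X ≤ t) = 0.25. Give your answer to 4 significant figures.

Set 1 − e^(−λt) = 0.25, so t = −ln(0.75)/λ = 0.28768/0.125 ≈ 2.30146 minutes.

2.301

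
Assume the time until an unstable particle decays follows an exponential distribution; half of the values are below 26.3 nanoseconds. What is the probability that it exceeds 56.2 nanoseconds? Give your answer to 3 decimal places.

For an exponential, median = ln(2)/λ, so λ = ln 2 / 26.3 = 0.0263554 per nanosecond.
P(X > 56.2) = e^(−λ·56.2) = e^(−1.4812) ≈ 0.227.

0.227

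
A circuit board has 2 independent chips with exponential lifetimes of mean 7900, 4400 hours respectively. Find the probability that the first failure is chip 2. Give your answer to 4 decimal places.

Rates: λ_i = 1/mean_i → 0.000126582, 0.000227273; Σλ = 0.000353855.
P(chip 2 first) = λ_2/Σλ = 0.000227273/0.000353855 ≈ 0.6423.

0.6423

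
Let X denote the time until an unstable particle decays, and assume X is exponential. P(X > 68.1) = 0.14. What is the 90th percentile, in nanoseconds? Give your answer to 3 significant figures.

79.8

e^(−λ·68.1) = 0.14 ⇒ λ = −ln(0.14)/68.1 = 0.028871.
90th percentile: 1 − e^(−λt) = 0.9, t = −ln(0.1)/λ = 79.7543 nanoseconds.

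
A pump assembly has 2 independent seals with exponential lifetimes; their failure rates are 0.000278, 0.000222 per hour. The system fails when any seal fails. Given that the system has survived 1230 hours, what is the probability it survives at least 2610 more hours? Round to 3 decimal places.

0.271

Time to first failure ~ Exp(Σλ) with Σλ = 0.0005.
By memorylessness, P(T > 1230+2610 | T > 1230) = P(T > 2610) = e^(−0.0005·2610) ≈ 0.271.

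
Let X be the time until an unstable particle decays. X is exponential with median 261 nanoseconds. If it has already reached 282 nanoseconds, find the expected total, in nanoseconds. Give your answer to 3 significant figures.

659

For an exponential, median = ln(2)/λ, so λ = ln 2 / 261 = 0.00265574 per nanosecond.
By memorylessness, E[X | X > 282] = 282 + 1/λ = 282 + 376.543 = 658.543 nanoseconds.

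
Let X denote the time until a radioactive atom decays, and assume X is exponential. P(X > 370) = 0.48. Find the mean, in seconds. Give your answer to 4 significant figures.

504.1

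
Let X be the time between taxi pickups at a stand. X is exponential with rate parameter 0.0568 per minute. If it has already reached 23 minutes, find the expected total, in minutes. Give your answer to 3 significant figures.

40.6

By memorylessness, E[X | X > 23] = 23 + 1/λ = 23 + 17.6056 = 40.6056 minutes.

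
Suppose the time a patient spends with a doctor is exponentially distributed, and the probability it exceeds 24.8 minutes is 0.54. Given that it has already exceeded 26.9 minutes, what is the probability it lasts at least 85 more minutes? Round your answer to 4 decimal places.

0.1210

From e^(−λ·24.8) = 0.54, λ = −ln(0.54)/24.8 = 0.0248462.
Memoryless: P(X > 26.9+85 | X > 26.9) = P(X > 85) = e^(−0.0248462·85) ≈ 0.1210.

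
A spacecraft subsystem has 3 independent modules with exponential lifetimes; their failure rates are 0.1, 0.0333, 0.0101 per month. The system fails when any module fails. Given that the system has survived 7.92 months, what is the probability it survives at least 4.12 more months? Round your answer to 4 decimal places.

0.5539

Time to first failure ~ Exp(Σλ) with Σλ = 0.1434.
By memorylessness, P(T > 7.92+4.12 | T > 7.92) = P(T > 4.12) = e^(−0.1434·4.12) ≈ 0.5539.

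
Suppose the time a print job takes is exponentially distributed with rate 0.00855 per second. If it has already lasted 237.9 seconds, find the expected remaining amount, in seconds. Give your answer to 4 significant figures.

117.0

By memorylessness, the remaining amount past any threshold is again Exp(λ) with mean 1/λ = 116.959 seconds.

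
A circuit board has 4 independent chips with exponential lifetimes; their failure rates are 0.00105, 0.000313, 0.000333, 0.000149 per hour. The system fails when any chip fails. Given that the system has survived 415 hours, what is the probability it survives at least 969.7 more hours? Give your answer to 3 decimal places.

0.167

Time to first failure ~ Exp(Σλ) with Σλ = 0.001845.
By memorylessness, P(T > 415+969.7 | T > 415) = P(T > 969.7) = e^(−0.001845·969.7) ≈ 0.167.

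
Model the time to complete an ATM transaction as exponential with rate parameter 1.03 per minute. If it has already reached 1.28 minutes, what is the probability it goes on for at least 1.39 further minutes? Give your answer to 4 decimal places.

P(X > s+t | X > s) = e^(−λ(s+t))/e^(−λs) = e^(−λt), independent of s = 1.28.
P(X > 1.39) = e^(−1.4317) ≈ 0.2389.

0.2389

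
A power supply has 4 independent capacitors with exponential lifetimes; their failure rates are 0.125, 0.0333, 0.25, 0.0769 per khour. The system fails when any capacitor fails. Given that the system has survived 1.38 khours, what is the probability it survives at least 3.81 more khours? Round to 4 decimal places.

Time to first failure ~ Exp(Σλ) with Σλ = 0.4852.
By memorylessness, P(T > 1.38+3.81 | T > 1.38) = P(T > 3.81) = e^(−0.4852·3.81) ≈ 0.1575.

0.1575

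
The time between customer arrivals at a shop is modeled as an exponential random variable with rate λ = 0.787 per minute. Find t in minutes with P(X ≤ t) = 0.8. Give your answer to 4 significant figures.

Set 1 − e^(−λt) = 0.8, so t = −ln(0.2)/λ = 1.6094/0.787 ≈ 2.04503 minutes.

2.045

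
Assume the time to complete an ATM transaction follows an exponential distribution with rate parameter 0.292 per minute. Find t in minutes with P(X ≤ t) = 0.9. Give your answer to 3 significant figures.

7.89

Set 1 − e^(−λt) = 0.9, so t = −ln(0.1)/λ = 2.3026/0.292 ≈ 7.88557 minutes.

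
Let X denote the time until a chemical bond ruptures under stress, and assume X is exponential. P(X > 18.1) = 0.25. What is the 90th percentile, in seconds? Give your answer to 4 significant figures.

30.06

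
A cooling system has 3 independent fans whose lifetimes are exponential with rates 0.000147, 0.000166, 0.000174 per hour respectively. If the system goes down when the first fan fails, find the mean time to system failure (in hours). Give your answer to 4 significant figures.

The time to first failure is exponential with rate Σλ = 0.000147 + 0.000166 + 0.000174 = 0.000487.
E[min] = 1/Σλ = 1/0.000487 = 2053.39 hours.

2053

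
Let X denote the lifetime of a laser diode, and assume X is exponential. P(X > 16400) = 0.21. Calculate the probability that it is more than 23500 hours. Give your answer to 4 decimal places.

0.1069

e^(−λ·16400) = 0.21 ⇒ λ = −ln(0.21)/16400 = 0.0000951614.
P(X > 23500) = e^(−0.0000951614·23500) = e^(−2.2363) ≈ 0.1069.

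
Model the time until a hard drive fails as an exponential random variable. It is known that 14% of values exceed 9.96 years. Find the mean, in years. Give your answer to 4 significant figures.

5.066

e^(−λ·9.96) = 0.14 ⇒ λ = −ln(0.14)/9.96 = 0.197401.
Mean = 1/λ = 5.06583 years.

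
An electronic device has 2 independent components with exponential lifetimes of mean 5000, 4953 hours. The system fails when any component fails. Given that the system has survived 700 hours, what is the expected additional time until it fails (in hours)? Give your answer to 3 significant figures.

2490

First-failure rate Σλ = 1/5000 + 1/4953 = 0.000401898.
By memorylessness the expected residual is 1/Σλ = 2488.19 hours, regardless of the 700 already elapsed.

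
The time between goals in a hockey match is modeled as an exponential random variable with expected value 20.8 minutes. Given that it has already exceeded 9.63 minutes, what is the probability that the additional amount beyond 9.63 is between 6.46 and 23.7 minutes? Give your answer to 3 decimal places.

0.413

The rate is λ = 1/20.8 = 0.0480769 per minute.
Memoryless: the residual past 9.63 is again Exp(λ).
P(6.46 < residual < 23.7) = e^(−λ·6.46) − e^(−λ·23.7) = 0.73302 − 0.32000 ≈ 0.413.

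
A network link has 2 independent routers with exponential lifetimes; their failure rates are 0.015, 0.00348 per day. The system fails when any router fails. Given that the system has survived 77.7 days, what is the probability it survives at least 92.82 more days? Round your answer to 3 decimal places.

Time to first failure ~ Exp(Σλ) with Σλ = 0.01848.
By memorylessness, P(T > 77.7+92.82 | T > 77.7) = P(T > 92.82) = e^(−0.01848·92.82) ≈ 0.180.

0.180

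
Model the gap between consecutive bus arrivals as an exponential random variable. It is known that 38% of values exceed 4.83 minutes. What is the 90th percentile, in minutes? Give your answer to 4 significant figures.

11.49

e^(−λ·4.83) = 0.38 ⇒ λ = −ln(0.38)/4.83 = 0.200328.
90th percentile: 1 − e^(−λt) = 0.9, t = −ln(0.1)/λ = 11.4941 minutes.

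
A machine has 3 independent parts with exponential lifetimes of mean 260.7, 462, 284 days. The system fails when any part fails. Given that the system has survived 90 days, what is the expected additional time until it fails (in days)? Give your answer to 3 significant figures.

105

First-failure rate Σλ = 1/260.7 + 1/462 + 1/284 = 0.00952146.
By memorylessness the expected residual is 1/Σλ = 105.026 days, regardless of the 90 already elapsed.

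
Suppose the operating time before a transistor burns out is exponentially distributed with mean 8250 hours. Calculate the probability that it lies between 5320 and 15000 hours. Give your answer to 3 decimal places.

0.362

The rate is λ = 1/8250 = 0.000121212 per hour.
P(5320 < X < 15000) = e^(−λ·5320) − e^(−λ·15000) = 0.52474 − 0.16232 ≈ 0.362.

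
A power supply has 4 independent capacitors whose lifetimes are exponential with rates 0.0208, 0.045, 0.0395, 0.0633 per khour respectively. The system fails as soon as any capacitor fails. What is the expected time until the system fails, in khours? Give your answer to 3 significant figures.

5.93

The time to first failure is exponential with rate Σλ = 0.0208 + 0.045 + 0.0395 + 0.0633 = 0.1686.
E[min] = 1/Σλ = 1/0.1686 = 5.9312 khours.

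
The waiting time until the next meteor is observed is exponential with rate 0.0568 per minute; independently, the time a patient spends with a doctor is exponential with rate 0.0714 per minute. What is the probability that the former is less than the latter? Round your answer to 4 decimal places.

λ_1 = 0.0568, λ_2 = 0.0714.
For independent exponentials, P(the former < the latter) = λ_1/(λ_1+λ_2) = 0.0568/0.1282 ≈ 0.4431.

0.4431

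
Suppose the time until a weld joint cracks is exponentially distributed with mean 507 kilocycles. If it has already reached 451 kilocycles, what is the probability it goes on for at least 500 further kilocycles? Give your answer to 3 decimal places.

0.373

The rate is λ = 1/507 = 0.00197239 per kilocycle.
By the memoryless property, P(X > 451+500 | X > 451) = P(X > 500).
P(X > 500) = e^(−0.98619) ≈ 0.373.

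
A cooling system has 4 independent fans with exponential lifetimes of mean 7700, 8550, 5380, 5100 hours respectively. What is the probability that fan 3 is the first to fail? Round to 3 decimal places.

Rates: λ_i = 1/mean_i → 0.00012987, 0.000116959, 0.000185874, 0.000196078; Σλ = 0.000628781.
P(fan 3 first) = λ_3/Σλ = 0.000185874/0.000628781 ≈ 0.296.

0.296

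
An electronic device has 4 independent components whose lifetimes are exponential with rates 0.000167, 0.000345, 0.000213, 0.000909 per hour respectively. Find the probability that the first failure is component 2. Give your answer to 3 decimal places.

0.211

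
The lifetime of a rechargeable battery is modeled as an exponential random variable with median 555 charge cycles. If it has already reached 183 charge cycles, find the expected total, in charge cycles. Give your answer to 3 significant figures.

For an exponential, median = ln(2)/λ, so λ = ln 2 / 555 = 0.00124891 per charge cycle.
By memorylessness, E[X | X > 183] = 183 + 1/λ = 183 + 800.696 = 983.696 charge cycles.

984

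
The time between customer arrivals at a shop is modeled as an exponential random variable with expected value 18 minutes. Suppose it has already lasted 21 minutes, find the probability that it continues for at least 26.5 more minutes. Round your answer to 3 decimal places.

The rate is λ = 1/18 = 0.0555556 per minute.
The exponential is memoryless, so the remaining time is again Exp(λ): the condition X > 21 is irrelevant.
P(X > 26.5) = e^(−1.4722) ≈ 0.229.

0.229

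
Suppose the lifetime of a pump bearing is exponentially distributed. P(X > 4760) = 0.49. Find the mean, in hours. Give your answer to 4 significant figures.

6673

e^(−λ·4760) = 0.49 ⇒ λ = −ln(0.49)/4760 = 0.000149863.
Mean = 1/λ = 6672.74 hours.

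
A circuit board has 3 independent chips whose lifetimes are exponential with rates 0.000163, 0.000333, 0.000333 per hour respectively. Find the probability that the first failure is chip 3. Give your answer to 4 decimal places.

0.4017

The time to first failure is exponential with rate Σλ = 0.000163 + 0.000333 + 0.000333 = 0.000829.
P(chip 3 first) = λ_3/Σλ = 0.000333/0.000829 ≈ 0.4017.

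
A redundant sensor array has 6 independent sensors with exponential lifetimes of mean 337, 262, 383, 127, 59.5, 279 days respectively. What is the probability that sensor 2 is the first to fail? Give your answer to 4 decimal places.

Rates: λ_i = 1/mean_i → 0.00296736, 0.00381679, 0.00261097, 0.00787402, 0.0168067, 0.00358423; Σλ = 0.0376601.
P(sensor 2 first) = λ_2/Σλ = 0.00381679/0.0376601 ≈ 0.1013.

0.1013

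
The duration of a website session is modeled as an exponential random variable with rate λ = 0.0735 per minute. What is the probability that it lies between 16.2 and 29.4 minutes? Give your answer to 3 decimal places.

P(16.2 < X < 29.4) = e^(−λ·16.2) − e^(−λ·29.4) = 0.30401 − 0.11522 ≈ 0.189.

0.189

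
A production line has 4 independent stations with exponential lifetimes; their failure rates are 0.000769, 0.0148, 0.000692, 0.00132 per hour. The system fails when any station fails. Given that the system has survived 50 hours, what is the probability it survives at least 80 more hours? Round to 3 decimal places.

Time to first failure ~ Exp(Σλ) with Σλ = 0.017581.
By memorylessness, P(T > 50+80 | T > 50) = P(T > 80) = e^(−0.017581·80) ≈ 0.245.

0.245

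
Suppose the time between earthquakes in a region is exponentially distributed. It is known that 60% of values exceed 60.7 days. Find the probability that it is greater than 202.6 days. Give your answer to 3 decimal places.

e^(−λ·60.7) = 0.60 ⇒ λ = −ln(0.60)/60.7 = 0.00841558.
P(X > 202.6) = e^(−0.00841558·202.6) = e^(−1.705) ≈ 0.182.

0.182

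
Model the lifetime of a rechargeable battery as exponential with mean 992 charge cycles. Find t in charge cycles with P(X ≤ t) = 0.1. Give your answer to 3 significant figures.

The rate is λ = 1/992 = 0.00100806 per charge cycle.
Set 1 − e^(−λt) = 0.1, so t = −ln(0.9)/λ = 0.10536/0.00100806 ≈ 104.518 charge cycles.

105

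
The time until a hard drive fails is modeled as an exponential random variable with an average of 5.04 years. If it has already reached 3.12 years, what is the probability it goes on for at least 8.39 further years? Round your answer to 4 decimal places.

0.1893

The rate is λ = 1/5.04 = 0.198413 per year.
By the memoryless property, P(X > 3.12+8.39 | X > 3.12) = P(X > 8.39).
P(X > 8.39) = e^(−1.6647) ≈ 0.1893.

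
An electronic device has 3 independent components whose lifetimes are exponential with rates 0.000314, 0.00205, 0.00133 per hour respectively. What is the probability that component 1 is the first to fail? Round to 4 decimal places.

0.0850

The time to first failure is exponential with rate Σλ = 0.000314 + 0.00205 + 0.00133 = 0.003694.
P(component 1 first) = λ_1/Σλ = 0.000314/0.003694 ≈ 0.0850.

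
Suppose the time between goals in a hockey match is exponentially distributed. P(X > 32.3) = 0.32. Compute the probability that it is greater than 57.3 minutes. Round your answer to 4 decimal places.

0.1325

e^(−λ·32.3) = 0.32 ⇒ λ = −ln(0.32)/32.3 = 0.0352766.
P(X > 57.3) = e^(−0.0352766·57.3) = e^(−2.0213) ≈ 0.1325.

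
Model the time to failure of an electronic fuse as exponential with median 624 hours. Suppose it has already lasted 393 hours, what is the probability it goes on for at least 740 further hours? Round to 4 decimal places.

0.4396

For an exponential, median = ln(2)/λ, so λ = ln 2 / 624 = 0.00111081 per hour.
P(X > s+t | X > s) = e^(−λ(s+t))/e^(−λs) = e^(−λt), independent of s = 393.
P(X > 740) = e^(−0.822) ≈ 0.4396.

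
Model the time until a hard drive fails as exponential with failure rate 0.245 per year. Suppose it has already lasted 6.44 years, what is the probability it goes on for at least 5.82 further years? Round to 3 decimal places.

P(X > s+t | X > s) = e^(−λ(s+t))/e^(−λs) = e^(−λt), independent of s = 6.44.
P(X > 5.82) = e^(−1.4259) ≈ 0.240.

0.240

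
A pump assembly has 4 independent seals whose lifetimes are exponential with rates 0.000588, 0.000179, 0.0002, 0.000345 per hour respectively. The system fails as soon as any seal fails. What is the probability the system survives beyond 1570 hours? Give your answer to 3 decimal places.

0.127

The time to first failure is exponential with rate Σλ = 0.000588 + 0.000179 + 0.0002 + 0.000345 = 0.001312.
P(min > 1570) = e^(−0.001312·1570) = e^(−2.0598) ≈ 0.127.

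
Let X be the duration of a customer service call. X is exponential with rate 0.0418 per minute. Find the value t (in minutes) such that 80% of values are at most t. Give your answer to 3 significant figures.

Set 1 − e^(−λt) = 0.8, so t = −ln(0.2)/λ = 1.6094/0.0418 ≈ 38.5033 minutes.

38.5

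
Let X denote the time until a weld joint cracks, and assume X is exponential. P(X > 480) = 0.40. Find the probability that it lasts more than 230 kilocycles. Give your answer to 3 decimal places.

e^(−λ·480) = 0.40 ⇒ λ = −ln(0.40)/480 = 0.00190894.
P(X > 230) = e^(−0.00190894·230) = e^(−0.43906) ≈ 0.645.

0.645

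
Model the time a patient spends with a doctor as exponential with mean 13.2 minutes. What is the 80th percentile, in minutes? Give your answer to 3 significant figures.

21.2

The rate is λ = 1/13.2 = 0.0757576 per minute.
Set 1 − e^(−λt) = 0.8, so t = −ln(0.2)/λ = 1.6094/0.0757576 ≈ 21.2446 minutes.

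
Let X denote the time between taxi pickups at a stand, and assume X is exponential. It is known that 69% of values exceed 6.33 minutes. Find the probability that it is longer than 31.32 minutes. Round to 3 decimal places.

e^(−λ·6.33) = 0.69 ⇒ λ = −ln(0.69)/6.33 = 0.0586199.
P(X > 31.32) = e^(−0.0586199·31.32) = e^(−1.836) ≈ 0.159.

0.159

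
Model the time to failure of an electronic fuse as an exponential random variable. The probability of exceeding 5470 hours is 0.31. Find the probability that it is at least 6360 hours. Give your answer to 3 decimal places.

e^(−λ·5470) = 0.31 ⇒ λ = −ln(0.31)/5470 = 0.00021411.
P(X > 6360) = e^(−0.00021411·6360) = e^(−1.3617) ≈ 0.256.

0.256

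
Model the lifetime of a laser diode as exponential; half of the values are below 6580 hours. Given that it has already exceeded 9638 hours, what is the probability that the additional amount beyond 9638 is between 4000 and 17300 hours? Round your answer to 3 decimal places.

0.495

For an exponential, median = ln(2)/λ, so λ = ln 2 / 6580 = 0.000105342 per hour.
Memoryless: the residual past 9638 is again Exp(λ).
P(4000 < residual < 17300) = e^(−λ·4000) − e^(−λ·17300) = 0.65615 − 0.16164 ≈ 0.495.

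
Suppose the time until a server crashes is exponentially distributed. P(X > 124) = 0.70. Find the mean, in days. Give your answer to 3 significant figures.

348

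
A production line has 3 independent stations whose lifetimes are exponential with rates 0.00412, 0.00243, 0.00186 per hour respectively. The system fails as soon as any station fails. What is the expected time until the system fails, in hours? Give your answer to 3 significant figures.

119

The time to first failure is exponential with rate Σλ = 0.00412 + 0.00243 + 0.00186 = 0.00841.
E[min] = 1/Σλ = 1/0.00841 = 118.906 hours.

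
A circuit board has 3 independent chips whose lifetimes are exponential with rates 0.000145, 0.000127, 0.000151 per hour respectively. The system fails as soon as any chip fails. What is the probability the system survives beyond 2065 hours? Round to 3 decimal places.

0.417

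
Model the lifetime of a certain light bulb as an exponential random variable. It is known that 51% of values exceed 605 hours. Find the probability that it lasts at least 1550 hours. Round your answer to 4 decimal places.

e^(−λ·605) = 0.51 ⇒ λ = −ln(0.51)/605 = 0.00111297.
P(X > 1550) = e^(−0.00111297·1550) = e^(−1.7251) ≈ 0.1782.

0.1782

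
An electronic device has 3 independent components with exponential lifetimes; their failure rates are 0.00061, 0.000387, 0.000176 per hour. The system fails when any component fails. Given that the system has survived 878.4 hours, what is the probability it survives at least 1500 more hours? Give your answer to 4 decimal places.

0.1721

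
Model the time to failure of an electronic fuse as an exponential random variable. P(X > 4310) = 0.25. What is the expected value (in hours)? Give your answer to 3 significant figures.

3110

e^(−λ·4310) = 0.25 ⇒ λ = −ln(0.25)/4310 = 0.000321646.
Mean = 1/λ = 3109.01 hours.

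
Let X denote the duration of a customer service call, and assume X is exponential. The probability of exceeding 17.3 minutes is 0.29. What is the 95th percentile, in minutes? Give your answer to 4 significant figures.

41.87

e^(−λ·17.3) = 0.29 ⇒ λ = −ln(0.29)/17.3 = 0.0715534.
95th percentile: 1 − e^(−λt) = 0.95, t = −ln(0.05)/λ = 41.8671 minutes.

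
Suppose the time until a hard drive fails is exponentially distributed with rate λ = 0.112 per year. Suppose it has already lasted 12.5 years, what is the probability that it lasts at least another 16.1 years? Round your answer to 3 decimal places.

0.165

By the memoryless property, P(X > 12.5+16.1 | X > 12.5) = P(X > 16.1).
P(X > 16.1) = e^(−1.8032) ≈ 0.165.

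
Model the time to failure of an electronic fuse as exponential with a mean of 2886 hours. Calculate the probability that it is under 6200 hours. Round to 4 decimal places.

The rate is λ = 1/2886 = 0.0003465 per hour.
P(X ≤ 6200) = 1 − e^(−λ·6200) = 1 − e^(−2.1483) ≈ 0.8833.

0.8833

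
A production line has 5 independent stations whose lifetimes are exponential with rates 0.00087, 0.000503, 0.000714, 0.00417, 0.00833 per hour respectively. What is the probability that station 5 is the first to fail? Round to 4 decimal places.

The time to first failure is exponential with rate Σλ = 0.00087 + 0.000503 + 0.000714 + 0.00417 + 0.00833 = 0.014587.
P(station 5 first) = λ_5/Σλ = 0.00833/0.014587 ≈ 0.5711.

0.5711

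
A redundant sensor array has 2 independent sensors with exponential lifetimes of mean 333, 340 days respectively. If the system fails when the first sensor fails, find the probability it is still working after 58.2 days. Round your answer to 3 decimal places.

0.708

The first failure time is exponential with rate Σλ_i = 1/333 + 1/340 = 0.00594418 per day.
P(min > 58.2) = e^(−0.00594418·58.2) = e^(−0.34595) ≈ 0.708.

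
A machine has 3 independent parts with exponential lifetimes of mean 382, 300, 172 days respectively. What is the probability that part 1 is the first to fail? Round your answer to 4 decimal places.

0.2225

Rates: λ_i = 1/mean_i → 0.0026178, 0.00333333, 0.00581395; Σλ = 0.0117651.
P(part 1 first) = λ_1/Σλ = 0.0026178/0.0117651 ≈ 0.2225.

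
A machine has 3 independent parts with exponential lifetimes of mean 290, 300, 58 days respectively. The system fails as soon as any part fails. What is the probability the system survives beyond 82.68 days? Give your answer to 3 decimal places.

The first failure time is exponential with rate Σλ_i = 1/290 + 1/300 + 1/58 = 0.024023 per day.
P(min > 82.68) = e^(−0.024023·82.68) = e^(−1.9862) ≈ 0.137.

0.137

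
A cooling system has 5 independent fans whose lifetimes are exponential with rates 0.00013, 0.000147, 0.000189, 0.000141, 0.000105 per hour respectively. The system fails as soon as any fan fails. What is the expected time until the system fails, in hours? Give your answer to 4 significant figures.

1404

The time to first failure is exponential with rate Σλ = 0.00013 + 0.000147 + 0.000189 + 0.000141 + 0.000105 = 0.000712.
E[min] = 1/Σλ = 1/0.000712 = 1404.49 hours.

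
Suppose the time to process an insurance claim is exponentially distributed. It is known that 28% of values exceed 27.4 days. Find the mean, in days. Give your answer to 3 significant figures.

e^(−λ·27.4) = 0.28 ⇒ λ = −ln(0.28)/27.4 = 0.0464586.
Mean = 1/λ = 21.5245 days.

21.5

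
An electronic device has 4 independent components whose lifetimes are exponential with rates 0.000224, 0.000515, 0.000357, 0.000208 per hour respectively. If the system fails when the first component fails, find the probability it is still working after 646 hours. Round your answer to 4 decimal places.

The time to first failure is exponential with rate Σλ = 0.000224 + 0.000515 + 0.000357 + 0.000208 = 0.001304.
P(min > 646) = e^(−0.001304·646) = e^(−0.84238) ≈ 0.4307.

0.4307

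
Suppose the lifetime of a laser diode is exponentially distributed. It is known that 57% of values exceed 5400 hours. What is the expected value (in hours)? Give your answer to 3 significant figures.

9610

e^(−λ·5400) = 0.57 ⇒ λ = −ln(0.57)/5400 = 0.000104096.
Mean = 1/λ = 9606.51 hours.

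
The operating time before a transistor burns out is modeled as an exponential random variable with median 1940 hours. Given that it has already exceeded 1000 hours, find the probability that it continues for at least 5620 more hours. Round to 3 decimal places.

0.134

For an exponential, median = ln(2)/λ, so λ = ln 2 / 1940 = 0.000357292 per hour.
The exponential is memoryless, so the remaining time is again Exp(λ): the condition X > 1000 is irrelevant.
P(X > 5620) = e^(−2.008) ≈ 0.134.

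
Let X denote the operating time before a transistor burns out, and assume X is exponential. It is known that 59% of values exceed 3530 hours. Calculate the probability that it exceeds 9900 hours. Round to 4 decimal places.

e^(−λ·3530) = 0.59 ⇒ λ = −ln(0.59)/3530 = 0.000149471.
P(X > 9900) = e^(−0.000149471·9900) = e^(−1.4798) ≈ 0.2277.

0.2277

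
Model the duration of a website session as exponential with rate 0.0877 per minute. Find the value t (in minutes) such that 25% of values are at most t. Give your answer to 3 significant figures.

3.28

Set 1 − e^(−λt) = 0.25, so t = −ln(0.75)/λ = 0.28768/0.0877 ≈ 3.2803 minutes.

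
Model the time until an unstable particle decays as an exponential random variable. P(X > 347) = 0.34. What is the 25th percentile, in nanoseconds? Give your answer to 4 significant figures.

e^(−λ·347) = 0.34 ⇒ λ = −ln(0.34)/347 = 0.00310896.
25th percentile: 1 − e^(−λt) = 0.25, t = −ln(0.75)/λ = 92.5332 nanoseconds.

92.53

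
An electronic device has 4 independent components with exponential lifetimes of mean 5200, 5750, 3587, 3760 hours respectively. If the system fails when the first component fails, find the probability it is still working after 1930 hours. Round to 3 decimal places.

0.172

The first failure time is exponential with rate Σλ_i = 1/5200 + 1/5750 + 1/3587 + 1/3760 = 0.000910963 per hour.
P(min > 1930) = e^(−0.000910963·1930) = e^(−1.7582) ≈ 0.172.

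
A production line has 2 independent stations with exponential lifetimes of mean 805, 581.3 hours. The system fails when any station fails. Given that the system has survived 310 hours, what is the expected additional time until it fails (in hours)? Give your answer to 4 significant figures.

First-failure rate Σλ = 1/805 + 1/581.3 = 0.00296252.
By memorylessness the expected residual is 1/Σλ = 337.551 hours, regardless of the 310 already elapsed.

337.6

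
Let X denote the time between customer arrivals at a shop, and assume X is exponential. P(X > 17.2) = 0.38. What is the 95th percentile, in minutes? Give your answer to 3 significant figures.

e^(−λ·17.2) = 0.38 ⇒ λ = −ln(0.38)/17.2 = 0.0562549.
95th percentile: 1 − e^(−λt) = 0.95, t = −ln(0.05)/λ = 53.2528 minutes.

53.3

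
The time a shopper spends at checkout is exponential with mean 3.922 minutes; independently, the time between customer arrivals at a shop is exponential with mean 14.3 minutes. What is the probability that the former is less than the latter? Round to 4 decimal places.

0.7848

λ_1 = 1/3.922 = 0.254972, λ_2 = 1/14.3 = 0.0699301.
For independent exponentials, P(the former < the latter) = λ_1/(λ_1+λ_2) = 0.254972/0.324902 ≈ 0.7848.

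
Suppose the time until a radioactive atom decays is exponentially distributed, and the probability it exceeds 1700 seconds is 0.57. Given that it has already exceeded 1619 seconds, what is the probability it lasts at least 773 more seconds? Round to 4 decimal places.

0.7745

From e^(−λ·1700) = 0.57, λ = −ln(0.57)/1700 = 0.000330658.
Memoryless: P(X > 1619+773 | X > 1619) = P(X > 773) = e^(−0.000330658·773) ≈ 0.7745.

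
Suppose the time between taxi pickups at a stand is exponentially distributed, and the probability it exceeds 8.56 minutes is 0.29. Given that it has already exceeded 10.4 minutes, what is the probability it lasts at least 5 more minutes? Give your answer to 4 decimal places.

From e^(−λ·8.56) = 0.29, λ = −ln(0.29)/8.56 = 0.144611.
Memoryless: P(X > 10.4+5 | X > 10.4) = P(X > 5) = e^(−0.144611·5) ≈ 0.4853.

0.4853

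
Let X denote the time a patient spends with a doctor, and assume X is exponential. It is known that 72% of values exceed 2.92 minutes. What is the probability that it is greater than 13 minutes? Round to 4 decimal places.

0.2317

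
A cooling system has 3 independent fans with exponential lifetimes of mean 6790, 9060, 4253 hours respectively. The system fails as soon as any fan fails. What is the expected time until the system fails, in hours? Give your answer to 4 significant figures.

The first failure time is exponential with rate Σλ_i = 1/6790 + 1/9060 + 1/4253 = 0.000492779 per hour.
E[min] = 1/Σλ = 1/0.000492779 = 2029.31 hours.

2029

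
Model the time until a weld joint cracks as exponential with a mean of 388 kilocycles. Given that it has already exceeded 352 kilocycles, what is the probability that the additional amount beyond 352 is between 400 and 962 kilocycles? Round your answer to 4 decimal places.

0.2729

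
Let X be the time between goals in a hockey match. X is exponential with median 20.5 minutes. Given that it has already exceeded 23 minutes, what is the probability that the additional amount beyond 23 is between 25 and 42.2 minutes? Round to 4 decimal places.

0.1894

For an exponential, median = ln(2)/λ, so λ = ln 2 / 20.5 = 0.0338121 per minute.
Memoryless: the residual past 23 is again Exp(λ).
P(25 < residual < 42.2) = e^(−λ·25) − e^(−λ·42.2) = 0.42943 − 0.24006 ≈ 0.1894.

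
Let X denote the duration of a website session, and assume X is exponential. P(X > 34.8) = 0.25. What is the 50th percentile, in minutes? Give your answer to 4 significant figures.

17.40

e^(−λ·34.8) = 0.25 ⇒ λ = −ln(0.25)/34.8 = 0.039836.
50th percentile: 1 − e^(−λt) = 0.5, t = −ln(0.5)/λ = 17.4 minutes.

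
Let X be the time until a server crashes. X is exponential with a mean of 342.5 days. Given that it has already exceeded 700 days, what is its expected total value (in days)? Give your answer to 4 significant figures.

The rate is λ = 1/342.5 = 0.00291971 per day.
By memorylessness, E[X | X > 700] = 700 + 1/λ = 700 + 342.5 = 1042.5 days.

1043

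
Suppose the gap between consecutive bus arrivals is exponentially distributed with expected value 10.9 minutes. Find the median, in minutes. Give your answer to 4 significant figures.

7.555

The rate is λ = 1/10.9 = 0.0917431 per minute.
Set 1 − e^(−λt) = 0.5, so t = −ln(0.5)/λ = 0.69315/0.0917431 ≈ 7.5553 minutes.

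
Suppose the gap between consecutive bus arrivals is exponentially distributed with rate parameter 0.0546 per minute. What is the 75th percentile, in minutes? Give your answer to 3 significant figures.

25.4

Set 1 − e^(−λt) = 0.75, so t = −ln(0.25)/λ = 1.3863/0.0546 ≈ 25.39 minutes.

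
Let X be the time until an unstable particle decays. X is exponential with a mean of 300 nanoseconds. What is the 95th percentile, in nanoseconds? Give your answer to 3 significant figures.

899

The rate is λ = 1/300 = 0.00333333 per nanosecond.
Set 1 − e^(−λt) = 0.95, so t = −ln(0.05)/λ = 2.9957/0.00333333 ≈ 898.72 nanoseconds.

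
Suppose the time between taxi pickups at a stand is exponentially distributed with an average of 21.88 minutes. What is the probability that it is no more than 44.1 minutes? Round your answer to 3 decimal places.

The rate is λ = 1/21.88 = 0.0457038 per minute.
P(X ≤ 44.1) = 1 − e^(−λ·44.1) = 1 − e^(−2.0155) ≈ 0.867.

0.867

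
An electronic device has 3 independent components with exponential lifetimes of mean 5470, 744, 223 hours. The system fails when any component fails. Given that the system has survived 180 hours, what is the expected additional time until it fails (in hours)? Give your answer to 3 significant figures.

166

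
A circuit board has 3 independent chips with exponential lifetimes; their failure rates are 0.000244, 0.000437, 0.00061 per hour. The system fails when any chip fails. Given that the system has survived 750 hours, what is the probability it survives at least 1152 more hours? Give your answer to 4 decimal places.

0.2260

Time to first failure ~ Exp(Σλ) with Σλ = 0.001291.
By memorylessness, P(T > 750+1152 | T > 750) = P(T > 1152) = e^(−0.001291·1152) ≈ 0.2260.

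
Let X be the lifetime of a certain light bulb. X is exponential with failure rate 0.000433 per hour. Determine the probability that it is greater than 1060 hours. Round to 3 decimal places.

P(X > 1060) = e^(−λ·1060) = e^(−0.45898) ≈ 0.632.

0.632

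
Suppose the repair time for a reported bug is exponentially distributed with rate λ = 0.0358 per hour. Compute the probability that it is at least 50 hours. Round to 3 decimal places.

P(X > 50) = e^(−λ·50) = e^(−1.79) ≈ 0.167.

0.167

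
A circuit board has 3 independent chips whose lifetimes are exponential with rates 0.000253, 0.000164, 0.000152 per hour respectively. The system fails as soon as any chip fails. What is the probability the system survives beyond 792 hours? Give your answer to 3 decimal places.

0.637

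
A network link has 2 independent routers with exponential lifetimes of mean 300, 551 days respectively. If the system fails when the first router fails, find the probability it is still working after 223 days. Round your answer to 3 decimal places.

0.317

The first failure time is exponential with rate Σλ_i = 1/300 + 1/551 = 0.00514822 per day.
P(min > 223) = e^(−0.00514822·223) = e^(−1.1481) ≈ 0.317.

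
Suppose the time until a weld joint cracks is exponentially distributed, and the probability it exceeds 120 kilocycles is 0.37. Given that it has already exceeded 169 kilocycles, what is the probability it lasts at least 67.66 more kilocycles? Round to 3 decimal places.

0.571

From e^(−λ·120) = 0.37, λ = −ln(0.37)/120 = 0.00828544.
Memoryless: P(X > 169+67.66 | X > 169) = P(X > 67.66) = e^(−0.00828544·67.66) ≈ 0.571.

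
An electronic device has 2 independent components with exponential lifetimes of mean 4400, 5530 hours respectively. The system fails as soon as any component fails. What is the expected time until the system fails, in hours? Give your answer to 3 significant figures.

The first failure time is exponential with rate Σλ_i = 1/4400 + 1/5530 = 0.000408105 per hour.
E[min] = 1/Σλ = 1/0.000408105 = 2450.35 hours.

2450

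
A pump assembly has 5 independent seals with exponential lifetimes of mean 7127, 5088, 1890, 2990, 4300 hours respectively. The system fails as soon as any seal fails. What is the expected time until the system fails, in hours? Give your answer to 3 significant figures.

698

The first failure time is exponential with rate Σλ_i = 1/7127 + 1/5088 + 1/1890 + 1/2990 + 1/4300 = 0.00143296 per hour.
E[min] = 1/Σλ = 1/0.00143296 = 697.857 hours.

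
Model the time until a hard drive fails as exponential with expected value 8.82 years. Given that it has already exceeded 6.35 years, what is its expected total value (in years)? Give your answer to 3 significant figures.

The rate is λ = 1/8.82 = 0.113379 per year.
By memorylessness, E[X | X > 6.35] = 6.35 + 1/λ = 6.35 + 8.82 = 15.17 years.

15.2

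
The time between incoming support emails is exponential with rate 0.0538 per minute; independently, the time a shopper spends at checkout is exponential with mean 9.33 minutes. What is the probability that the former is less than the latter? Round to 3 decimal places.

0.334

λ_1 = 0.0538, λ_2 = 1/9.33 = 0.107181.
For independent exponentials, P(the former < the latter) = λ_1/(λ_1+λ_2) = 0.0538/0.160981 ≈ 0.334.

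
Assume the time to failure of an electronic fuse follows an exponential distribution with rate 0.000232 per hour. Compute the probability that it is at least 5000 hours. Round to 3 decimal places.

P(X > 5000) = e^(−λ·5000) = e^(−1.16) ≈ 0.313.

0.313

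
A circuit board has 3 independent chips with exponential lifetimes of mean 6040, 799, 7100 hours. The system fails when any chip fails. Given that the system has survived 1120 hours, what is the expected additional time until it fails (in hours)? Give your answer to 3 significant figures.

First-failure rate Σλ = 1/6040 + 1/799 + 1/7100 = 0.00155797.
By memorylessness the expected residual is 1/Σλ = 641.86 hours, regardless of the 1120 already elapsed.

642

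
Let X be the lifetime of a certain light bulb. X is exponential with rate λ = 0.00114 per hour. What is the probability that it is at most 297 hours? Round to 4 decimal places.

0.2872

P(X ≤ 297) = 1 − e^(−λ·297) = 1 − e^(−0.33858) ≈ 0.2872.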